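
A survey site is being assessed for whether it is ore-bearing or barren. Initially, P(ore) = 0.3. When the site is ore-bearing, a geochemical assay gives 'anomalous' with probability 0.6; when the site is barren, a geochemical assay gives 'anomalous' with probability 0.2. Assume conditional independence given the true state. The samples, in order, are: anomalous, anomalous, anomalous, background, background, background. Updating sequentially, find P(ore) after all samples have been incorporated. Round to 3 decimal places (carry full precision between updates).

After 'anomalous': P(ore) = 0.6·0.3000 / (0.6·0.3000 + 0.2·0.7000) ≈ 0.5625
After 'anomalous': P(ore) = 0.6·0.5625 / (0.6·0.5625 + 0.2·0.4375) ≈ 0.7941
After 'anomalous': P(ore) = 0.6·0.7941 / (0.6·0.7941 + 0.2·0.2059) ≈ 0.9205
After 'background': P(ore) = 0.4·0.9205 / (0.4·0.9205 + 0.8·0.0795) ≈ 0.8526
After 'background': P(ore) = 0.4·0.8526 / (0.4·0.8526 + 0.8·0.1474) ≈ 0.7431
After 'background': P(ore) = 0.4·0.7431 / (0.4·0.7431 + 0.8·0.2569) ≈ 0.5912

0.591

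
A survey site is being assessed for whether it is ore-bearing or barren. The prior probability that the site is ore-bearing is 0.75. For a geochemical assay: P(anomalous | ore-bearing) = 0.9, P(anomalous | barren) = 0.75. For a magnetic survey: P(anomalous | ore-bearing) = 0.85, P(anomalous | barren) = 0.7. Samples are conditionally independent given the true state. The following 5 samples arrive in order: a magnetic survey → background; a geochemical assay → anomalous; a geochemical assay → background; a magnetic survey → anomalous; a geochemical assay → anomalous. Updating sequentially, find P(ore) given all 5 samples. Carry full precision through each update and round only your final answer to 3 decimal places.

Each posterior becomes the prior for the next update.
After a magnetic survey='background': P(ore) = 0.15·0.7500 / (0.15·0.7500 + 0.3·0.2500) ≈ 0.6000
After a geochemical assay='anomalous': P(ore) = 0.9·0.6000 / (0.9·0.6000 + 0.75·0.4000) ≈ 0.6429
After a geochemical assay='background': P(ore) = 0.1·0.6429 / (0.1·0.6429 + 0.25·0.3571) ≈ 0.4186
After a magnetic survey='anomalous': P(ore) = 0.85·0.4186 / (0.85·0.4186 + 0.7·0.5814) ≈ 0.4665
After a geochemical assay='anomalous': P(ore) = 0.9·0.4665 / (0.9·0.4665 + 0.75·0.5335) ≈ 0.5120

0.512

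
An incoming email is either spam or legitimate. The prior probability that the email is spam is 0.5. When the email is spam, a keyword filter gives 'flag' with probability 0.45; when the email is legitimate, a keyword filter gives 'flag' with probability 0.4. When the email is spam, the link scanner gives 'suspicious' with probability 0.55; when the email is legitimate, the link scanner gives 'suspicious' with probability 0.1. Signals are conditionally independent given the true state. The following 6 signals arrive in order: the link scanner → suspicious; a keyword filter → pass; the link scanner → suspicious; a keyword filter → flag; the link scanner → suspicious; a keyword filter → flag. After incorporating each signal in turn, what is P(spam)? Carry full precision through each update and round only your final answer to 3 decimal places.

0.995

After the link scanner='suspicious': P(spam) = 0.55·0.5000 / (0.55·0.5000 + 0.1·0.5000) ≈ 0.8462
After a keyword filter='pass': P(spam) = 0.55·0.8462 / (0.55·0.8462 + 0.6·0.1538) ≈ 0.8345
After the link scanner='suspicious': P(spam) = 0.55·0.8345 / (0.55·0.8345 + 0.1·0.1655) ≈ 0.9652
After a keyword filter='flag': P(spam) = 0.45·0.9652 / (0.45·0.9652 + 0.4·0.0348) ≈ 0.9689
After the link scanner='suspicious': P(spam) = 0.55·0.9689 / (0.55·0.9689 + 0.1·0.0311) ≈ 0.9942
After a keyword filter='flag': P(spam) = 0.45·0.9942 / (0.45·0.9942 + 0.4·0.0058) ≈ 0.9948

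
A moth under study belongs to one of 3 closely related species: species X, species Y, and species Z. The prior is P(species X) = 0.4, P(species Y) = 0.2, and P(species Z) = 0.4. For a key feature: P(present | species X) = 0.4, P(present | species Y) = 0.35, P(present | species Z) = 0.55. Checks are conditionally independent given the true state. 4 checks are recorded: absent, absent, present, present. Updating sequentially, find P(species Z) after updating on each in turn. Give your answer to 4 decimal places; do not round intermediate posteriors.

0.4232

After 'absent': normaliser = 0.6·0.4000 + 0.65·0.2000 + 0.45·0.4000; P(species X) ≈ 0.4364, P(species Y) ≈ 0.2364, P(species Z) ≈ 0.3273
After 'absent': normaliser = 0.6·0.4364 + 0.65·0.2364 + 0.45·0.3273; P(species X) ≈ 0.4653, P(species Y) ≈ 0.2730, P(species Z) ≈ 0.2617
After 'present': normaliser = 0.4·0.4653 + 0.35·0.2730 + 0.55·0.2617; P(species X) ≈ 0.4373, P(species Y) ≈ 0.2245, P(species Z) ≈ 0.3382
After 'present': normaliser = 0.4·0.4373 + 0.35·0.2245 + 0.55·0.3382; P(species X) ≈ 0.3980, P(species Y) ≈ 0.1788, P(species Z) ≈ 0.4232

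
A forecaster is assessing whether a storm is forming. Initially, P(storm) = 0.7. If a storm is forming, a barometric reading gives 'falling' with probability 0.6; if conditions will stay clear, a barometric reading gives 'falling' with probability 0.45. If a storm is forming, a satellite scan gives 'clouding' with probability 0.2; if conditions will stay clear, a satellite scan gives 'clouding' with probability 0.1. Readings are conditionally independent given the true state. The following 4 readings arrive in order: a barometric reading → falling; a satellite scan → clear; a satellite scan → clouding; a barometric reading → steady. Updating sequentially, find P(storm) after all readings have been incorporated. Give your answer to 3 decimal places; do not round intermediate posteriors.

0.801

After a barometric reading='falling': P(storm) = 0.6·0.7000 / (0.6·0.7000 + 0.45·0.3000) ≈ 0.7568
After a satellite scan='clear': P(storm) = 0.8·0.7568 / (0.8·0.7568 + 0.9·0.2432) ≈ 0.7344
After a satellite scan='clouding': P(storm) = 0.2·0.7344 / (0.2·0.7344 + 0.1·0.2656) ≈ 0.8469
After a barometric reading='steady': P(storm) = 0.4·0.8469 / (0.4·0.8469 + 0.55·0.1531) ≈ 0.8009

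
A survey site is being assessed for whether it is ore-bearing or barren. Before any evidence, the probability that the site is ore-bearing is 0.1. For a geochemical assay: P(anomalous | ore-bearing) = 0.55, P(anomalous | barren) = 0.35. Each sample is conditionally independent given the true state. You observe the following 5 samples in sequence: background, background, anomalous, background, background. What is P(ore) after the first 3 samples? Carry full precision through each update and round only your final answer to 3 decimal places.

After 'background': P(ore) = 0.45·0.1000 / (0.45·0.1000 + 0.65·0.9000) ≈ 0.0714
After 'background': P(ore) = 0.45·0.0714 / (0.45·0.0714 + 0.65·0.9286) ≈ 0.0506
After 'anomalous': P(ore) = 0.55·0.0506 / (0.55·0.0506 + 0.35·0.9494) ≈ 0.0772

0.077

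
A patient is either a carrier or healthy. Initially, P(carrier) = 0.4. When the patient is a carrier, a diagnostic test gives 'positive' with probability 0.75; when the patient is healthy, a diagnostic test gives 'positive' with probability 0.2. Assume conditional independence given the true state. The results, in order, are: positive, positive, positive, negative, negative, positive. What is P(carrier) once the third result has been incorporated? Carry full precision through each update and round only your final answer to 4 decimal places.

After 'positive': P(carrier) = 0.75·0.4000 / (0.75·0.4000 + 0.2·0.6000) ≈ 0.7143
After 'positive': P(carrier) = 0.75·0.7143 / (0.75·0.7143 + 0.2·0.2857) ≈ 0.9036
After 'positive': P(carrier) = 0.75·0.9036 / (0.75·0.9036 + 0.2·0.0964) ≈ 0.9723

0.9723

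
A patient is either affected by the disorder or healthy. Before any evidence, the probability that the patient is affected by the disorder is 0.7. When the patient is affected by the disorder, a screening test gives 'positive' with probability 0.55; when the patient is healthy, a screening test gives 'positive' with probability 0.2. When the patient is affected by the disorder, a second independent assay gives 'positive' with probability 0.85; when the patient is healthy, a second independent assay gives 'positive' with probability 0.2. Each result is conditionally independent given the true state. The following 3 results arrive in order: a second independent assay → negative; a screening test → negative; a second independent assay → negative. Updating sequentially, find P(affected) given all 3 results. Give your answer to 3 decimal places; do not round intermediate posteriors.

0.044

After a second independent assay='negative': P(affected) = 0.15·0.7000 / (0.15·0.7000 + 0.8·0.3000) ≈ 0.3043
After a screening test='negative': P(affected) = 0.45·0.3043 / (0.45·0.3043 + 0.8·0.6957) ≈ 0.1975
After a second independent assay='negative': P(affected) = 0.15·0.1975 / (0.15·0.1975 + 0.8·0.8025) ≈ 0.0441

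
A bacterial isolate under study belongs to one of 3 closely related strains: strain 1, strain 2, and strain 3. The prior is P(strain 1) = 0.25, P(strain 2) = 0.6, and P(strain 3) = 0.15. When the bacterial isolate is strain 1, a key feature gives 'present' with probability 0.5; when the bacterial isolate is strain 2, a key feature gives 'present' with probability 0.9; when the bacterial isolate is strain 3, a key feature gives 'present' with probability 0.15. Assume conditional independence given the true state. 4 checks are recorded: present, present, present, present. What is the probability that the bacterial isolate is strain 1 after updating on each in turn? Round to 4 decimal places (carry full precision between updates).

0.0382

Each posterior becomes the prior for the next update.
After 'present': normaliser = 0.5·0.2500 + 0.9·0.6000 + 0.15·0.1500; P(strain 1) ≈ 0.1818, P(strain 2) ≈ 0.7855, P(strain 3) ≈ 0.0327
After 'present': normaliser = 0.5·0.1818 + 0.9·0.7855 + 0.15·0.0327; P(strain 1) ≈ 0.1133, P(strain 2) ≈ 0.8806, P(strain 3) ≈ 0.0061
After 'present': normaliser = 0.5·0.1133 + 0.9·0.8806 + 0.15·0.0061; P(strain 1) ≈ 0.0666, P(strain 2) ≈ 0.9323, P(strain 3) ≈ 0.0011
After 'present': normaliser = 0.5·0.0666 + 0.9·0.9323 + 0.15·0.0011; P(strain 1) ≈ 0.0382, P(strain 2) ≈ 0.9616, P(strain 3) ≈ 0.0002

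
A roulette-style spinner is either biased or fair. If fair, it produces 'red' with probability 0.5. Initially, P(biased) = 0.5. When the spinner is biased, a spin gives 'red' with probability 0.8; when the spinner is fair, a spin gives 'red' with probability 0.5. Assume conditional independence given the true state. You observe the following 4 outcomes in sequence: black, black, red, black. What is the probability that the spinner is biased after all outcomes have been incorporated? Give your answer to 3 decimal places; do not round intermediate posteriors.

0.093

After 'black': P(biased) = 0.2·0.5000 / (0.2·0.5000 + 0.5·0.5000) ≈ 0.2857
After 'black': P(biased) = 0.2·0.2857 / (0.2·0.2857 + 0.5·0.7143) ≈ 0.1379
After 'red': P(biased) = 0.8·0.1379 / (0.8·0.1379 + 0.5·0.8621) ≈ 0.2038
After 'black': P(biased) = 0.2·0.2038 / (0.2·0.2038 + 0.5·0.7962) ≈ 0.0929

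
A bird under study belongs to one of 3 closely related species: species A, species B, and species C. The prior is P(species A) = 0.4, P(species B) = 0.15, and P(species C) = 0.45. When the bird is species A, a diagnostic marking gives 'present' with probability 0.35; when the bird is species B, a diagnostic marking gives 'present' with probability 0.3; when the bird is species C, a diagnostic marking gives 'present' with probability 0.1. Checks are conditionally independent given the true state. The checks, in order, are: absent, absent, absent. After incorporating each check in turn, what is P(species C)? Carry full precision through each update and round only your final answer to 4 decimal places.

0.6704

After 'absent': normaliser = 0.65·0.4000 + 0.7·0.1500 + 0.9·0.4500; P(species A) ≈ 0.3377, P(species B) ≈ 0.1364, P(species C) ≈ 0.5260
After 'absent': normaliser = 0.65·0.3377 + 0.7·0.1364 + 0.9·0.5260; P(species A) ≈ 0.2784, P(species B) ≈ 0.1211, P(species C) ≈ 0.6005
After 'absent': normaliser = 0.65·0.2784 + 0.7·0.1211 + 0.9·0.6005; P(species A) ≈ 0.2245, P(species B) ≈ 0.1051, P(species C) ≈ 0.6704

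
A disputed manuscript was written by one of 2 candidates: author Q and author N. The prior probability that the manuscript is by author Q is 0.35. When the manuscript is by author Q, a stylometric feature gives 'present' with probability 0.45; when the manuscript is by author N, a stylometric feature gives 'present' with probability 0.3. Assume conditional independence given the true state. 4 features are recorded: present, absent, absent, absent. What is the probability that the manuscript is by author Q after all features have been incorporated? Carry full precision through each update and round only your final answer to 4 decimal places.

0.2815

After 'present': P(author Q) = 0.45·0.3500 / (0.45·0.3500 + 0.3·0.6500) ≈ 0.4468
After 'absent': P(author Q) = 0.55·0.4468 / (0.55·0.4468 + 0.7·0.5532) ≈ 0.3882
After 'absent': P(author Q) = 0.55·0.3882 / (0.55·0.3882 + 0.7·0.6118) ≈ 0.3327
After 'absent': P(author Q) = 0.55·0.3327 / (0.55·0.3327 + 0.7·0.6673) ≈ 0.2815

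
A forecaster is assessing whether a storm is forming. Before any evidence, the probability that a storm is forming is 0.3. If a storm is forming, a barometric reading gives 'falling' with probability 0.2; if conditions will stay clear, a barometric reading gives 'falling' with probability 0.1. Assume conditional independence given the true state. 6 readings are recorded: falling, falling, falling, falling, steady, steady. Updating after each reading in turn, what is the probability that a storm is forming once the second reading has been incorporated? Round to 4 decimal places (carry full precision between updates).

After 'falling': P(storm) = 0.2·0.3000 / (0.2·0.3000 + 0.1·0.7000) ≈ 0.4615
After 'falling': P(storm) = 0.2·0.4615 / (0.2·0.4615 + 0.1·0.5385) ≈ 0.6316

0.6316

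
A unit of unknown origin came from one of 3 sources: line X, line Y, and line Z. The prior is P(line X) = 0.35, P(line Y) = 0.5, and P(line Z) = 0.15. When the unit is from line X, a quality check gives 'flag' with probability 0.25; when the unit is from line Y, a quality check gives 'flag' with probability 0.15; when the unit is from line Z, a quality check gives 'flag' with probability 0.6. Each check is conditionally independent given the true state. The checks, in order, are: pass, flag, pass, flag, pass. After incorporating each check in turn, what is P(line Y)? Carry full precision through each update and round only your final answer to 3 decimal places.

After 'pass': normaliser = 0.75·0.3500 + 0.85·0.5000 + 0.4·0.1500; P(line X) ≈ 0.3512, P(line Y) ≈ 0.5686, P(line Z) ≈ 0.0803
After 'flag': normaliser = 0.25·0.3512 + 0.15·0.5686 + 0.6·0.0803; P(line X) ≈ 0.3968, P(line Y) ≈ 0.3855, P(line Z) ≈ 0.2177
After 'pass': normaliser = 0.75·0.3968 + 0.85·0.3855 + 0.4·0.2177; P(line X) ≈ 0.4178, P(line Y) ≈ 0.4600, P(line Z) ≈ 0.1222
After 'flag': normaliser = 0.25·0.4178 + 0.15·0.4600 + 0.6·0.1222; P(line X) ≈ 0.4232, P(line Y) ≈ 0.2796, P(line Z) ≈ 0.2972
After 'pass': normaliser = 0.75·0.4232 + 0.85·0.2796 + 0.4·0.2972; P(line X) ≈ 0.4710, P(line Y) ≈ 0.3526, P(line Z) ≈ 0.1764

0.353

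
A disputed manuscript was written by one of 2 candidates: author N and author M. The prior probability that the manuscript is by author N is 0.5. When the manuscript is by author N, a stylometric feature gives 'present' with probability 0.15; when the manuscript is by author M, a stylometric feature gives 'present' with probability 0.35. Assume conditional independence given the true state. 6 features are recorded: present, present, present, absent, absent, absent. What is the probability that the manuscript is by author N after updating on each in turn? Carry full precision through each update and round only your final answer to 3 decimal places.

Each posterior becomes the prior for the next update.
After 'present': P(author N) = 0.15·0.5000 / (0.15·0.5000 + 0.35·0.5000) ≈ 0.3000
After 'present': P(author N) = 0.15·0.3000 / (0.15·0.3000 + 0.35·0.7000) ≈ 0.1552
After 'present': P(author N) = 0.15·0.1552 / (0.15·0.1552 + 0.35·0.8448) ≈ 0.0730
After 'absent': P(author N) = 0.85·0.0730 / (0.85·0.0730 + 0.65·0.9270) ≈ 0.0933
After 'absent': P(author N) = 0.85·0.0933 / (0.85·0.0933 + 0.65·0.9067) ≈ 0.1186
After 'absent': P(author N) = 0.85·0.1186 / (0.85·0.1186 + 0.65·0.8814) ≈ 0.1497

0.150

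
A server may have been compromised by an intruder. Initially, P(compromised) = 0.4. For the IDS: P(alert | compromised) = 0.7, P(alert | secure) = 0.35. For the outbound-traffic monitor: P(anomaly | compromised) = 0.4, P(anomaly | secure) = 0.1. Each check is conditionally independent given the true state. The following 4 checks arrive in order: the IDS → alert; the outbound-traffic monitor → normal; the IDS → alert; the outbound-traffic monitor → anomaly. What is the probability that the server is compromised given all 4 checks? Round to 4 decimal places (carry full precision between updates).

After the IDS='alert': P(compromised) = 0.7·0.4000 / (0.7·0.4000 + 0.35·0.6000) ≈ 0.5714
After the outbound-traffic monitor='normal': P(compromised) = 0.6·0.5714 / (0.6·0.5714 + 0.9·0.4286) ≈ 0.4706
After the IDS='alert': P(compromised) = 0.7·0.4706 / (0.7·0.4706 + 0.35·0.5294) ≈ 0.6400
After the outbound-traffic monitor='anomaly': P(compromised) = 0.4·0.6400 / (0.4·0.6400 + 0.1·0.3600) ≈ 0.8767

0.8767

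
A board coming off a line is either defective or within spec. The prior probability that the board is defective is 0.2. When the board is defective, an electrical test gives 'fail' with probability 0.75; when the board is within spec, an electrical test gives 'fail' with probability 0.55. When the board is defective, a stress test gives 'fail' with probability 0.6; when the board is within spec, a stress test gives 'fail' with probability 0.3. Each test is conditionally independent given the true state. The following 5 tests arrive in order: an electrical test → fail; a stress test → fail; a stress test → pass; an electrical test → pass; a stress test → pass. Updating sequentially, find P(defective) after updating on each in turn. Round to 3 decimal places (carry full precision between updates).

0.110

After an electrical test='fail': P(defective) = 0.75·0.2000 / (0.75·0.2000 + 0.55·0.8000) ≈ 0.2542
After a stress test='fail': P(defective) = 0.6·0.2542 / (0.6·0.2542 + 0.3·0.7458) ≈ 0.4054
After a stress test='pass': P(defective) = 0.4·0.4054 / (0.4·0.4054 + 0.7·0.5946) ≈ 0.2804
After an electrical test='pass': P(defective) = 0.25·0.2804 / (0.25·0.2804 + 0.45·0.7196) ≈ 0.1779
After a stress test='pass': P(defective) = 0.4·0.1779 / (0.4·0.1779 + 0.7·0.8221) ≈ 0.1101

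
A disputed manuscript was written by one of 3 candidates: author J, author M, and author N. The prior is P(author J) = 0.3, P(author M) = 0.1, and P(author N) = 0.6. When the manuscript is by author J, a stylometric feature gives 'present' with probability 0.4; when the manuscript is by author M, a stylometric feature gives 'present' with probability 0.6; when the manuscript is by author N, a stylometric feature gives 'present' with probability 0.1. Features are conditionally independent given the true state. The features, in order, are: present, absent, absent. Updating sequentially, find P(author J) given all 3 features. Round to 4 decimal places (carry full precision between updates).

0.4260

After 'present': normaliser = 0.4·0.3000 + 0.6·0.1000 + 0.1·0.6000; P(author J) ≈ 0.5000, P(author M) ≈ 0.2500, P(author N) ≈ 0.2500
After 'absent': normaliser = 0.6·0.5000 + 0.4·0.2500 + 0.9·0.2500; P(author J) ≈ 0.4800, P(author M) ≈ 0.1600, P(author N) ≈ 0.3600
After 'absent': normaliser = 0.6·0.4800 + 0.4·0.1600 + 0.9·0.3600; P(author J) ≈ 0.4260, P(author M) ≈ 0.0947, P(author N) ≈ 0.4793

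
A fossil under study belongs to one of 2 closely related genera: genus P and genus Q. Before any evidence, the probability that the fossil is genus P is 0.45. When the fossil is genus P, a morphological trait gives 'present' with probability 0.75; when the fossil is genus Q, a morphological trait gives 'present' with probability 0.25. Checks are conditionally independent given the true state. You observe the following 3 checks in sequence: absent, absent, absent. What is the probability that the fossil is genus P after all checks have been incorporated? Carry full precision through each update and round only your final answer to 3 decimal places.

0.029

Each posterior becomes the prior for the next update.
After 'absent': P(genus P) = 0.25·0.4500 / (0.25·0.4500 + 0.75·0.5500) ≈ 0.2143
After 'absent': P(genus P) = 0.25·0.2143 / (0.25·0.2143 + 0.75·0.7857) ≈ 0.0833
After 'absent': P(genus P) = 0.25·0.0833 / (0.25·0.0833 + 0.75·0.9167) ≈ 0.0294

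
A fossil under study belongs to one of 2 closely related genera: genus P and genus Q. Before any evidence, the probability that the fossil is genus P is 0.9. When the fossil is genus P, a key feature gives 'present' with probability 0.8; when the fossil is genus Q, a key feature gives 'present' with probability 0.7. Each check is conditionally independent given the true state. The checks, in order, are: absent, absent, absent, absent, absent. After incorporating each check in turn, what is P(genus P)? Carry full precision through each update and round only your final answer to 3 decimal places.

0.542

After 'absent': P(genus P) = 0.2·0.9000 / (0.2·0.9000 + 0.3·0.1000) ≈ 0.8571
After 'absent': P(genus P) = 0.2·0.8571 / (0.2·0.8571 + 0.3·0.1429) ≈ 0.8000
After 'absent': P(genus P) = 0.2·0.8000 / (0.2·0.8000 + 0.3·0.2000) ≈ 0.7273
After 'absent': P(genus P) = 0.2·0.7273 / (0.2·0.7273 + 0.3·0.2727) ≈ 0.6400
After 'absent': P(genus P) = 0.2·0.6400 / (0.2·0.6400 + 0.3·0.3600) ≈ 0.5424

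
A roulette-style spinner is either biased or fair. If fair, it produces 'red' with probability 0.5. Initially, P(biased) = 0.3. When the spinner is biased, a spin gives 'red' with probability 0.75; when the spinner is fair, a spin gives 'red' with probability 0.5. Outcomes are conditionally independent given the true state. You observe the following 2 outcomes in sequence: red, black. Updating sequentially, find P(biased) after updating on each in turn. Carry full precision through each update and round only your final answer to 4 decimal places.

0.2432

After 'red': P(biased) = 0.75·0.3000 / (0.75·0.3000 + 0.5·0.7000) ≈ 0.3913
After 'black': P(biased) = 0.25·0.3913 / (0.25·0.3913 + 0.5·0.6087) ≈ 0.2432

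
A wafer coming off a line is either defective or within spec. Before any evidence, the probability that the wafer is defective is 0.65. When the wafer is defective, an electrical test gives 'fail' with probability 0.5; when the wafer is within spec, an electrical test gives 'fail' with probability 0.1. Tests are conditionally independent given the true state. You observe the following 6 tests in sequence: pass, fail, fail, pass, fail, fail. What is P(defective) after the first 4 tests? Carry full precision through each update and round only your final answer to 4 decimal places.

After 'pass': P(defective) = 0.5·0.6500 / (0.5·0.6500 + 0.9·0.3500) ≈ 0.5078
After 'fail': P(defective) = 0.5·0.5078 / (0.5·0.5078 + 0.1·0.4922) ≈ 0.8376
After 'fail': P(defective) = 0.5·0.8376 / (0.5·0.8376 + 0.1·0.1624) ≈ 0.9627
After 'pass': P(defective) = 0.5·0.9627 / (0.5·0.9627 + 0.9·0.0373) ≈ 0.9348

0.9348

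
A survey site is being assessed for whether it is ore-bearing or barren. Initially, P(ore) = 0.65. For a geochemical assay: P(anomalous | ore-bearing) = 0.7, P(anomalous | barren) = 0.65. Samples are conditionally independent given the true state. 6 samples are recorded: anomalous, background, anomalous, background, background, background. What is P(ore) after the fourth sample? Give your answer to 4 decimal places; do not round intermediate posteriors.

0.6128

After 'anomalous': P(ore) = 0.7·0.6500 / (0.7·0.6500 + 0.65·0.3500) ≈ 0.6667
After 'background': P(ore) = 0.3·0.6667 / (0.3·0.6667 + 0.35·0.3333) ≈ 0.6316
After 'anomalous': P(ore) = 0.7·0.6316 / (0.7·0.6316 + 0.65·0.3684) ≈ 0.6486
After 'background': P(ore) = 0.3·0.6486 / (0.3·0.6486 + 0.35·0.3514) ≈ 0.6128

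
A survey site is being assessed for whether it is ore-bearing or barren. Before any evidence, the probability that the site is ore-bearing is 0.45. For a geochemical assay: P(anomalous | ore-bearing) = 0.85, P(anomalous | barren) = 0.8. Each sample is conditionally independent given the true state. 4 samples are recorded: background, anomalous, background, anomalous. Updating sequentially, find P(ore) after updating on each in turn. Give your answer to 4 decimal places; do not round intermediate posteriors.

After 'background': P(ore) = 0.15·0.4500 / (0.15·0.4500 + 0.2·0.5500) ≈ 0.3803
After 'anomalous': P(ore) = 0.85·0.3803 / (0.85·0.3803 + 0.8·0.6197) ≈ 0.3947
After 'background': P(ore) = 0.15·0.3947 / (0.15·0.3947 + 0.2·0.6053) ≈ 0.3284
After 'anomalous': P(ore) = 0.85·0.3284 / (0.85·0.3284 + 0.8·0.6716) ≈ 0.3419

0.3419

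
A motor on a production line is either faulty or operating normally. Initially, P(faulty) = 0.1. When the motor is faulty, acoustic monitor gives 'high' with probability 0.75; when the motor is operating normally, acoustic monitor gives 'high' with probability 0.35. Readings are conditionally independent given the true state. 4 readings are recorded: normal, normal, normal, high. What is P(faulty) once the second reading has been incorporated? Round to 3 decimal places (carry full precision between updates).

After 'normal': P(faulty) = 0.25·0.1000 / (0.25·0.1000 + 0.65·0.9000) ≈ 0.0410
After 'normal': P(faulty) = 0.25·0.0410 / (0.25·0.0410 + 0.65·0.9590) ≈ 0.0162

0.016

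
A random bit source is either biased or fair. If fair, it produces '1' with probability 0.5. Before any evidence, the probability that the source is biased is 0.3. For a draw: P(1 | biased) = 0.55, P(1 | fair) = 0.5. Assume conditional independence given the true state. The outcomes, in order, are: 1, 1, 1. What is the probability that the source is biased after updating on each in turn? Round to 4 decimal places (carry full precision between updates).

After '1': P(biased) = 0.55·0.3000 / (0.55·0.3000 + 0.5·0.7000) ≈ 0.3204
After '1': P(biased) = 0.55·0.3204 / (0.55·0.3204 + 0.5·0.6796) ≈ 0.3415
After '1': P(biased) = 0.55·0.3415 / (0.55·0.3415 + 0.5·0.6585) ≈ 0.3632

0.3632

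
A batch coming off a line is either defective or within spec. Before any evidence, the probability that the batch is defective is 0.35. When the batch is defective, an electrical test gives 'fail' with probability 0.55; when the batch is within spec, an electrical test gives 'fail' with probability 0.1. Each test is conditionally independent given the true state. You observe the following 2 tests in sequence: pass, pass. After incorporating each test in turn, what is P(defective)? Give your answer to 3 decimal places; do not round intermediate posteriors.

0.119

After 'pass': P(defective) = 0.45·0.3500 / (0.45·0.3500 + 0.9·0.6500) ≈ 0.2121
After 'pass': P(defective) = 0.45·0.2121 / (0.45·0.2121 + 0.9·0.7879) ≈ 0.1186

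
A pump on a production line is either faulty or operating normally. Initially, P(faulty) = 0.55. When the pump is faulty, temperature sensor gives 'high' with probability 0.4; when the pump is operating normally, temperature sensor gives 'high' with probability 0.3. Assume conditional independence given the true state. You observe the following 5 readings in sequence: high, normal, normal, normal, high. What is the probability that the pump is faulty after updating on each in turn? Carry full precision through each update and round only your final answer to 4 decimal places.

After 'high': P(faulty) = 0.4·0.5500 / (0.4·0.5500 + 0.3·0.4500) ≈ 0.6197
After 'normal': P(faulty) = 0.6·0.6197 / (0.6·0.6197 + 0.7·0.3803) ≈ 0.5828
After 'normal': P(faulty) = 0.6·0.5828 / (0.6·0.5828 + 0.7·0.4172) ≈ 0.5449
After 'normal': P(faulty) = 0.6·0.5449 / (0.6·0.5449 + 0.7·0.4551) ≈ 0.5065
After 'high': P(faulty) = 0.4·0.5065 / (0.4·0.5065 + 0.3·0.4935) ≈ 0.5778

0.5778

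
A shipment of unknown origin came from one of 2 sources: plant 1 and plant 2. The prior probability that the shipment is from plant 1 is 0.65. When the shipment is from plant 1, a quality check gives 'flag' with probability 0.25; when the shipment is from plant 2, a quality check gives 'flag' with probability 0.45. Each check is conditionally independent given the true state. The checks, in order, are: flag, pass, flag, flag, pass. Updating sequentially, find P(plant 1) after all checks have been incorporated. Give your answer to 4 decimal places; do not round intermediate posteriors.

0.3719

After 'flag': P(plant 1) = 0.25·0.6500 / (0.25·0.6500 + 0.45·0.3500) ≈ 0.5078
After 'pass': P(plant 1) = 0.75·0.5078 / (0.75·0.5078 + 0.55·0.4922) ≈ 0.5845
After 'flag': P(plant 1) = 0.25·0.5845 / (0.25·0.5845 + 0.45·0.4155) ≈ 0.4387
After 'flag': P(plant 1) = 0.25·0.4387 / (0.25·0.4387 + 0.45·0.5613) ≈ 0.3028
After 'pass': P(plant 1) = 0.75·0.3028 / (0.75·0.3028 + 0.55·0.6972) ≈ 0.3719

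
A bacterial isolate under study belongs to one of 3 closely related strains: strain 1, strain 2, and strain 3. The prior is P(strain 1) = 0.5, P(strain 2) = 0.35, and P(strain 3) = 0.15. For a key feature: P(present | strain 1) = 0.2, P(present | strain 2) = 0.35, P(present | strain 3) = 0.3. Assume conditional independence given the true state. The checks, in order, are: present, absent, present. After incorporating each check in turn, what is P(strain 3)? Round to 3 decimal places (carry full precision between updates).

0.177

After 'present': normaliser = 0.2·0.5000 + 0.35·0.3500 + 0.3·0.1500; P(strain 1) ≈ 0.3738, P(strain 2) ≈ 0.4579, P(strain 3) ≈ 0.1682
After 'absent': normaliser = 0.8·0.3738 + 0.65·0.4579 + 0.7·0.1682; P(strain 1) ≈ 0.4186, P(strain 2) ≈ 0.4166, P(strain 3) ≈ 0.1648
After 'present': normaliser = 0.2·0.4186 + 0.35·0.4166 + 0.3·0.1648; P(strain 1) ≈ 0.3001, P(strain 2) ≈ 0.5227, P(strain 3) ≈ 0.1772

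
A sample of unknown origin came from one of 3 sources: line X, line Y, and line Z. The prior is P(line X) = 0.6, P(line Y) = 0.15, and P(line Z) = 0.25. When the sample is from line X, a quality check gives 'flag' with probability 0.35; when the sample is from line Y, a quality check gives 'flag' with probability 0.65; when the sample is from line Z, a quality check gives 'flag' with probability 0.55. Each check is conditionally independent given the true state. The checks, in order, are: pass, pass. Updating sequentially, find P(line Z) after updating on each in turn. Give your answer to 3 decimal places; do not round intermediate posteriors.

After 'pass': normaliser = 0.65·0.6000 + 0.35·0.1500 + 0.45·0.2500; P(line X) ≈ 0.7027, P(line Y) ≈ 0.0946, P(line Z) ≈ 0.2027
After 'pass': normaliser = 0.65·0.7027 + 0.35·0.0946 + 0.45·0.2027; P(line X) ≈ 0.7860, P(line Y) ≈ 0.0570, P(line Z) ≈ 0.1570

0.157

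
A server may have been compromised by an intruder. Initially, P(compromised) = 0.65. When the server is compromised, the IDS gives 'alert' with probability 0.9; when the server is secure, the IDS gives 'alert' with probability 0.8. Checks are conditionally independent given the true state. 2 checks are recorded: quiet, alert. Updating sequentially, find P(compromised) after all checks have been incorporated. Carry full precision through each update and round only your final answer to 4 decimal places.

After 'quiet': P(compromised) = 0.1·0.6500 / (0.1·0.6500 + 0.2·0.3500) ≈ 0.4815
After 'alert': P(compromised) = 0.9·0.4815 / (0.9·0.4815 + 0.8·0.5185) ≈ 0.5109

0.5109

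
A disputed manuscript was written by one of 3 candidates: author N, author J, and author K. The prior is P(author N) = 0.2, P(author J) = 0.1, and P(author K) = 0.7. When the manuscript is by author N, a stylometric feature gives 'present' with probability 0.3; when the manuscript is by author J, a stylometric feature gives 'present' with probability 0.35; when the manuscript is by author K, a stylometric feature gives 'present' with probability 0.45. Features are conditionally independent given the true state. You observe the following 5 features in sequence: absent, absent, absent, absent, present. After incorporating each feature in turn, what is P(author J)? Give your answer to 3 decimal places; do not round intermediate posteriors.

0.126

After 'absent': normaliser = 0.7·0.2000 + 0.65·0.1000 + 0.55·0.7000; P(author N) ≈ 0.2373, P(author J) ≈ 0.1102, P(author K) ≈ 0.6525
After 'absent': normaliser = 0.7·0.2373 + 0.65·0.1102 + 0.55·0.6525; P(author N) ≈ 0.2784, P(author J) ≈ 0.1200, P(author K) ≈ 0.6016
After 'absent': normaliser = 0.7·0.2784 + 0.65·0.1200 + 0.55·0.6016; P(author N) ≈ 0.3228, P(author J) ≈ 0.1292, P(author K) ≈ 0.5480
After 'absent': normaliser = 0.7·0.3228 + 0.65·0.1292 + 0.55·0.5480; P(author N) ≈ 0.3696, P(author J) ≈ 0.1374, P(author K) ≈ 0.4930
After 'present': normaliser = 0.3·0.3696 + 0.35·0.1374 + 0.45·0.4930; P(author N) ≈ 0.2912, P(author J) ≈ 0.1263, P(author K) ≈ 0.5826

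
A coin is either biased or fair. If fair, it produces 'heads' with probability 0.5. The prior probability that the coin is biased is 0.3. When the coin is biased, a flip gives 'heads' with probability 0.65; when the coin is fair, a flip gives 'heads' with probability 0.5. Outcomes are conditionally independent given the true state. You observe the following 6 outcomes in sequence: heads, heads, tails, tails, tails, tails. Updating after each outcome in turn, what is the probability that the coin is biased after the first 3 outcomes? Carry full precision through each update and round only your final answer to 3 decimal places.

0.336

After 'heads': P(biased) = 0.65·0.3000 / (0.65·0.3000 + 0.5·0.7000) ≈ 0.3578
After 'heads': P(biased) = 0.65·0.3578 / (0.65·0.3578 + 0.5·0.6422) ≈ 0.4200
After 'tails': P(biased) = 0.35·0.4200 / (0.35·0.4200 + 0.5·0.5800) ≈ 0.3364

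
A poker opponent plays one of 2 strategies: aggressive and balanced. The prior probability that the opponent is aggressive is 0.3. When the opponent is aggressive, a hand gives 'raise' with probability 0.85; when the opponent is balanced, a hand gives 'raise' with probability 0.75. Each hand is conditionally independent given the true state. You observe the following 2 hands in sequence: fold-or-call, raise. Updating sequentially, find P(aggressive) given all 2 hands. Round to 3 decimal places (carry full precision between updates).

0.226

After 'fold-or-call': P(aggressive) = 0.15·0.3000 / (0.15·0.3000 + 0.25·0.7000) ≈ 0.2045
After 'raise': P(aggressive) = 0.85·0.2045 / (0.85·0.2045 + 0.75·0.7955) ≈ 0.2257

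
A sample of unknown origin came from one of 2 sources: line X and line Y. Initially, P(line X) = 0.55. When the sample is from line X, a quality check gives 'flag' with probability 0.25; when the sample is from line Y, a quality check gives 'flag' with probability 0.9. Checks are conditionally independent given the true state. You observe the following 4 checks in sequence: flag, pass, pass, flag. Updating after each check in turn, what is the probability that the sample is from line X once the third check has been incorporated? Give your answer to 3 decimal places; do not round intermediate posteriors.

After 'flag': P(line X) = 0.25·0.5500 / (0.25·0.5500 + 0.9·0.4500) ≈ 0.2535
After 'pass': P(line X) = 0.75·0.2535 / (0.75·0.2535 + 0.1·0.7465) ≈ 0.7180
After 'pass': P(line X) = 0.75·0.7180 / (0.75·0.7180 + 0.1·0.2820) ≈ 0.9502

0.950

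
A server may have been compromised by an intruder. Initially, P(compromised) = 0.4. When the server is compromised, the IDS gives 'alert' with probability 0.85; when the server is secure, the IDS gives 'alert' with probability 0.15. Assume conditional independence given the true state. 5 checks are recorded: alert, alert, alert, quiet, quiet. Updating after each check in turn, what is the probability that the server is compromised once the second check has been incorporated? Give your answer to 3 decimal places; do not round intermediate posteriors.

After 'alert': P(compromised) = 0.85·0.4000 / (0.85·0.4000 + 0.15·0.6000) ≈ 0.7907
After 'alert': P(compromised) = 0.85·0.7907 / (0.85·0.7907 + 0.15·0.2093) ≈ 0.9554

0.955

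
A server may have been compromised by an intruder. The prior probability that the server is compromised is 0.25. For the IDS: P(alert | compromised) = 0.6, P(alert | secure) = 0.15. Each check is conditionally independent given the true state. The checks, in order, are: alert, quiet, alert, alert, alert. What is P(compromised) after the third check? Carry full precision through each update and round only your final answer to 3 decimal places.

After 'alert': P(compromised) = 0.6·0.2500 / (0.6·0.2500 + 0.15·0.7500) ≈ 0.5714
After 'quiet': P(compromised) = 0.4·0.5714 / (0.4·0.5714 + 0.85·0.4286) ≈ 0.3855
After 'alert': P(compromised) = 0.6·0.3855 / (0.6·0.3855 + 0.15·0.6145) ≈ 0.7151

0.715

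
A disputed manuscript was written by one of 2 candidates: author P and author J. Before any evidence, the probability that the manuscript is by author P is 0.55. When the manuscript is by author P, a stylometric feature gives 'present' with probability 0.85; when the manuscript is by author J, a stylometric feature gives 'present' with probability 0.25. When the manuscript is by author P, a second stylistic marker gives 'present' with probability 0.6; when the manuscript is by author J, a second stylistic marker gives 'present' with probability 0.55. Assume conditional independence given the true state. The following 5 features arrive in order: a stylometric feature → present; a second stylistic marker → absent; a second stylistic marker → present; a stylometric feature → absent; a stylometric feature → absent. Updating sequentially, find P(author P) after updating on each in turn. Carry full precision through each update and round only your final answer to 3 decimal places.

After a stylometric feature='present': P(author P) = 0.85·0.5500 / (0.85·0.5500 + 0.25·0.4500) ≈ 0.8060
After a second stylistic marker='absent': P(author P) = 0.4·0.8060 / (0.4·0.8060 + 0.45·0.1940) ≈ 0.7870
After a second stylistic marker='present': P(author P) = 0.6·0.7870 / (0.6·0.7870 + 0.55·0.2130) ≈ 0.8012
After a stylometric feature='absent': P(author P) = 0.15·0.8012 / (0.15·0.8012 + 0.75·0.1988) ≈ 0.4463
After a stylometric feature='absent': P(author P) = 0.15·0.4463 / (0.15·0.4463 + 0.75·0.5537) ≈ 0.1388

0.139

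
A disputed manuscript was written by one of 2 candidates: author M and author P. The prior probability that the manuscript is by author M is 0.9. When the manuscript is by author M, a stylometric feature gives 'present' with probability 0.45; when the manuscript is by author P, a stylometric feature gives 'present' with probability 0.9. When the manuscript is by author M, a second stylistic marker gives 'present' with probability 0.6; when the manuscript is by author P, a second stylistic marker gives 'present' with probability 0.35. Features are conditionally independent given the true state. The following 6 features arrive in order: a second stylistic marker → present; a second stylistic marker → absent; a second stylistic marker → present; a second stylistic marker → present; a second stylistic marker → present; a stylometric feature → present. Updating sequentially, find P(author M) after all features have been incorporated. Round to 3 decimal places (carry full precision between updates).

0.960

After a second stylistic marker='present': P(author M) = 0.6·0.9000 / (0.6·0.9000 + 0.35·0.1000) ≈ 0.9391
After a second stylistic marker='absent': P(author M) = 0.4·0.9391 / (0.4·0.9391 + 0.65·0.0609) ≈ 0.9047
After a second stylistic marker='present': P(author M) = 0.6·0.9047 / (0.6·0.9047 + 0.35·0.0953) ≈ 0.9421
After a second stylistic marker='present': P(author M) = 0.6·0.9421 / (0.6·0.9421 + 0.35·0.0579) ≈ 0.9654
After a second stylistic marker='present': P(author M) = 0.6·0.9654 / (0.6·0.9654 + 0.35·0.0346) ≈ 0.9795
After a stylometric feature='present': P(author M) = 0.45·0.9795 / (0.45·0.9795 + 0.9·0.0205) ≈ 0.9599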